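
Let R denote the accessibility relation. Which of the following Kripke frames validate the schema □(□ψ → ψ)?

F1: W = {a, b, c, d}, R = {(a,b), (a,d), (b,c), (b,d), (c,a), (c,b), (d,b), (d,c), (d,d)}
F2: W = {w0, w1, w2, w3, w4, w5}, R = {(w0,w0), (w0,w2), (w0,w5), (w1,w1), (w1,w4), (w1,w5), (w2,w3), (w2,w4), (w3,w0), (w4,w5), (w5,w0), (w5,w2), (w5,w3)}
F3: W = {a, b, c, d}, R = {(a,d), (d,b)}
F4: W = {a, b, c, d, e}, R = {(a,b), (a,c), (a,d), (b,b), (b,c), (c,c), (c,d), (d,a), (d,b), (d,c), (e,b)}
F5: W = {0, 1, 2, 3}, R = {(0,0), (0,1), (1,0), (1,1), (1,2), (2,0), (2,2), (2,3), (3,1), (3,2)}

This is the axiom for shift-reflexivity; its first-order frame correspondent is ∀x ∀y (Rxy → Ryy).
F1: fails — Rbc but not Rcc.
F2: fails — Rw1w5 but not Rw5w5.
F3: fails — Rdb but not Rbb.
F4: fails — Rcd but not Rdd.
F5: fails — R23 but not R33.
Valid on no frame.

none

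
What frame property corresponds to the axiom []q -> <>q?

Suppose □q→◇q is valid. At any x set V(q)=W. Then □q at x, so ◇q at x, so x has a successor.

Seriality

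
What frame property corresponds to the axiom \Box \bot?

This schema is the Ver axiom.
Its frame correspondent is emptiness of R — \forall x \forall y \neg Rxy.

emptiness of R: \forall x \forall y \neg Rxy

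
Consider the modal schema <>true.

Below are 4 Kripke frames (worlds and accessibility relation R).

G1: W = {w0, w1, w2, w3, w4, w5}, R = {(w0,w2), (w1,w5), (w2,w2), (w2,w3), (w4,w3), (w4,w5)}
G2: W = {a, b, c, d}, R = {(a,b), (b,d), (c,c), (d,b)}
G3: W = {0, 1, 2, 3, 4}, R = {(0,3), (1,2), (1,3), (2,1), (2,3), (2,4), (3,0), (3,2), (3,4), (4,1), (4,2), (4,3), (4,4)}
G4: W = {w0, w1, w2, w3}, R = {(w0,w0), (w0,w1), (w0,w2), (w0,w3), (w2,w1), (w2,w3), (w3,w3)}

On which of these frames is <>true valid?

Frame correspondent (Sahlqvist): forall x exists y Rxy — i.e. seriality.
G1: fails — world w3 has no successor.
G2: ✓.
G3: ✓.
G4: fails — world w1 has no successor.

G2, G3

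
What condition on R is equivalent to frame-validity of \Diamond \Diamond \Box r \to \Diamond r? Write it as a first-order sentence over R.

This is a Sahlqvist (Geach-type) schema ◇^2□^1r → □^0◇^1r.
Minimal-valuation argument: fix x; take any y with xR^2y and any z with xR^0z. Set V(r) to the set of worlds R-reachable from y in exactly 1 step. Then □^1r holds at y, so the antecedent holds at x; validity forces ◇^1r at z, giving a w with zR^1w and yR^1w.
First-order correspondent: \forall x \forall y (x R^2 y \to \exists w (yRw \wedge xRw)).

\forall x \forall y (x R^2 y \to \exists w (yRw \wedge xRw))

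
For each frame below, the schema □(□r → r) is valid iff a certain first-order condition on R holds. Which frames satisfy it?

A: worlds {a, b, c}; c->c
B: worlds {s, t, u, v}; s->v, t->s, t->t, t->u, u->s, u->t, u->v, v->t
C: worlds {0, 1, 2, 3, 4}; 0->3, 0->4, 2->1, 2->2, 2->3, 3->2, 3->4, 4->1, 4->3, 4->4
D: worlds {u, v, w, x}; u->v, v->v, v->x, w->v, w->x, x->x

This is the axiom for shift-reflexivity; its first-order frame correspondent is ∀x ∀y (Rxy → Ryy).
A: ✓.
B: fails — Ruv but not Rvv.
C: fails — R43 but not R33.
D: ✓.

A, D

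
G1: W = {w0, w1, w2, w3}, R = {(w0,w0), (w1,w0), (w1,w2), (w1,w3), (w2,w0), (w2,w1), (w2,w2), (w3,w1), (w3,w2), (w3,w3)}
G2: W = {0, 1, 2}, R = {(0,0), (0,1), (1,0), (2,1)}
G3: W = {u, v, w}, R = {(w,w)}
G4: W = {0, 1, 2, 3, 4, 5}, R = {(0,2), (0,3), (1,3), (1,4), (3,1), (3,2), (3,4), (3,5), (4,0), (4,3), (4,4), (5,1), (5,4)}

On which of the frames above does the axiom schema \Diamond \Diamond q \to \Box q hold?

G3

The schema corresponds to a generalized confluence (Geach) condition: \forall x \forall y \forall z ((x R^2 y \wedge xRz) \to \exists w (y = w \wedge z = w)).
G1: fails — w1R²w0, w1Rw2 but w0 ≠ w2.
G2: fails — 0R²0, 0R1 but 0 ≠ 1.
G3: ✓.
G4: fails — 0R²1, 0R2 but 1 ≠ 2.
Valid on: G3.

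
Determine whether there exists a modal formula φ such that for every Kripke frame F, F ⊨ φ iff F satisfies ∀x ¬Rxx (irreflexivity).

No

If a class were modally definable it would be closed under surjective bounded morphisms (Goldblatt–Thomason).
The 2-cycle (worlds 0,1 with 0→1→0) is irreflexive, and the map sending every world to a single reflexive point • is a surjective bounded morphism (forth: every edge maps to (•,•); back: every world has a successor). So any modal formula valid on the 2-cycle is also valid on the reflexive point, which is not irreflexive.
So the class is not modally definable.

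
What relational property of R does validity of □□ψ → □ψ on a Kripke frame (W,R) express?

density: ∀x ∀y (Rxy → ∃z (Rxz ∧ Rzy))

Suppose □□ψ→□ψ is valid. Take Rxy and set V(ψ)={w : xR²w}. Then □□ψ at x, so □ψ at x, so ψ at y, i.e. ∃z(Rxz∧Rzy).
Conversely, any frame satisfying ∀x ∀y (Rxy → ∃z (Rxz ∧ Rzy)) validates the schema.
So the correspondent is density.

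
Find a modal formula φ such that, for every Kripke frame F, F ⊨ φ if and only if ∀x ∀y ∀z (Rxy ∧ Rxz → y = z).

The condition is partial functionality. The CD schema ◇ψ → □ψ defines it.

◇ψ → □ψ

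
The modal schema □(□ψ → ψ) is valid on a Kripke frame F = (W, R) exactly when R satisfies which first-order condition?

Shift-reflexivity

This is the T□ axiom.
It corresponds to shift-reflexivity: ∀x ∀y (Rxy → Ryy).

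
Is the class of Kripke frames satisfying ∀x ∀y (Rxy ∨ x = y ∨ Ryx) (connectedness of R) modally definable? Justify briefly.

Not definable by any modal formula

Any modally definable frame class is closed under disjoint unions.
Take 4 disjoint single-world reflexive frames: each is trivially connected, but their disjoint union has 4 worlds with no edge between distinct components, so it is not connected.
Hence connectedness of R is not modally definable.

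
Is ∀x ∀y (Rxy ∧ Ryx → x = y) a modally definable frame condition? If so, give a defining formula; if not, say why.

No — not modally definable

Any modally definable frame class is closed under surjective bounded morphisms.
The 8-cycle (worlds 0,1,2,3,4,5,6,7 with 0→1→2→3→4→5→6→7→0) is antisymmetric. Sending even-indexed worlds to a and odd-indexed worlds to b is a surjective bounded morphism onto the two-world frame with a↔b, which is not antisymmetric.
Hence antisymmetry is not modally definable.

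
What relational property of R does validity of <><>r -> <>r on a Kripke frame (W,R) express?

Equivalently (dual form): □r → □□r.
Suppose □r→□□r is valid. Take Rxy, Ryz and set V(r)={w : Rxw}. Then □r at x, so □□r at x, so □r at y, so r at z, i.e. Rxz.

transitivity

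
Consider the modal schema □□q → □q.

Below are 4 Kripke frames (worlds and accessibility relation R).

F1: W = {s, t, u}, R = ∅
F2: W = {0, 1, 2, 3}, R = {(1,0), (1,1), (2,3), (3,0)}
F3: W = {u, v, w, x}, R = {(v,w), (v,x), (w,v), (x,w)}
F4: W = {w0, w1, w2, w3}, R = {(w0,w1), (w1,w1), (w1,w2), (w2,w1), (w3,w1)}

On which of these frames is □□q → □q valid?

F1, F4

This is the axiom for density; its first-order frame correspondent is ∀x ∀y (Rxy → ∃z (Rxz ∧ Rzy)).
F1: ✓.
F2: fails — R23 but no z with R2z and Rz3.
F3: fails — Rxw but no z with Rxz and Rzw.
F4: ✓.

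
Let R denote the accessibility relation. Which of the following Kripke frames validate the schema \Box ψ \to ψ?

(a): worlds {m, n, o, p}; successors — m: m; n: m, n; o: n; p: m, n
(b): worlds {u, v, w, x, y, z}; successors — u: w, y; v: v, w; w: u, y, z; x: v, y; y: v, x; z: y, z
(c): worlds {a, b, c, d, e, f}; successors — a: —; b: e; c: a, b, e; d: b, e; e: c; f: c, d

none

Frame correspondent (Sahlqvist): \forall x Rxx — i.e. reflexivity.
(a): fails — world o does not see itself.
(b): fails — world u does not see itself.
(c): fails — world a does not see itself.
Valid on no frame.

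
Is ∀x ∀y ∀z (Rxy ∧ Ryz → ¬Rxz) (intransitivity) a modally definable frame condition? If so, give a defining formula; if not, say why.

Not modally definable

If a class were modally definable it would be closed under surjective bounded morphisms (Goldblatt–Thomason).
The 3-cycle (worlds s,t,u with s→t→u→s) is intransitive. Mapping every world to a single reflexive point • is a surjective bounded morphism; the reflexive point is not intransitive (R••∧R•• but R••).
So no modal formula (or set of formulas) defines exactly the intransitive frames.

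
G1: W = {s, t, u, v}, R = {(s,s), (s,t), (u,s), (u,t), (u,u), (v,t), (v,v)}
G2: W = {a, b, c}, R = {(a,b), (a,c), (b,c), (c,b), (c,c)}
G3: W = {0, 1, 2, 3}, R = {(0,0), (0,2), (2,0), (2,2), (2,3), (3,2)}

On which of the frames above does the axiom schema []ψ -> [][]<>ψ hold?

Frame correspondent (Sahlqvist): forall x forall z (x R^2 z -> exists w (xRw & zRw)) — i.e. a generalized confluence (Geach) condition.
G1: fails — sR²t but no w with sRw and tRw.
G2: ✓.
G3: ✓.
Valid on: G2, G3.

G2, G3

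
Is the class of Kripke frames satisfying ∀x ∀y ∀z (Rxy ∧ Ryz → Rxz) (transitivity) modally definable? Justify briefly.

Definable; □q → □□q defines it

Yes: it is transitivity, defined by the 4 schema □q → □□q.
Suppose □q→□□q is valid. Take Rxy, Ryz and set V(q)={w : Rxw}. Then □q at x, so □□q at x, so □q at y, so q at z, i.e. Rxz.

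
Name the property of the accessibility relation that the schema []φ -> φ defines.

This schema is the T axiom.
It corresponds to reflexivity: forall x Rxx.

reflexivity: forall x Rxx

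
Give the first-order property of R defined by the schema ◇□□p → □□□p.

∀x ∀y ∀z ((xRy ∧ xR³z) → ∃w (yR²w ∧ z = w))

This is a Sahlqvist (Geach-type) schema ◇^1□^2p → □^3◇^0p.
First-order correspondent: ∀x ∀y ∀z ((xRy ∧ xR³z) → ∃w (yR²w ∧ z = w)).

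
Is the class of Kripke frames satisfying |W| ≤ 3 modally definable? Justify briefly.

Modal frame validity is preserved under disjoint unions.
Any modal formula valid on each of 4 disjoint one-world frames is valid on their disjoint union (validity is preserved under disjoint unions). Each one-world frame has |W|=1≤3, but the union has |W|=4.
So no modal formula (or set of formulas) defines exactly the |W|≤3 frames.

Not modally definable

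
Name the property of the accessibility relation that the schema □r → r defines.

This is the T axiom.
It corresponds to reflexivity: ∀x Rxx.

reflexivity: ∀x Rxx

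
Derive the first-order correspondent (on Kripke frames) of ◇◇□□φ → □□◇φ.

∀x ∀y ∀z ((xR²y ∧ xR²z) → ∃w (yR²w ∧ zRw))

This is a Sahlqvist (Geach-type) schema ◇^2□^2φ → □^2◇^1φ.
Minimal-valuation argument: fix x; take any y with xR^2y and any z with xR^2z. Set V(φ) to the set of worlds R-reachable from y in exactly 2 steps. Then □^2φ holds at y, so the antecedent holds at x; validity forces ◇^1φ at z, giving a w with zR^1w and yR^2w.
First-order correspondent: ∀x ∀y ∀z ((xR²y ∧ xR²z) → ∃w (yR²w ∧ zRw)).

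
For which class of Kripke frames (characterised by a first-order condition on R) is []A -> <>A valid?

seriality

Suppose □A→◇A is valid. At any x set V(A)=W. Then □A at x, so ◇A at x, so x has a successor.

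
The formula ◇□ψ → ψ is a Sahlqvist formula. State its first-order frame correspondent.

symmetry

This is a form of the B axiom.
It corresponds to symmetry: ∀x ∀y (Rxy → Ryx).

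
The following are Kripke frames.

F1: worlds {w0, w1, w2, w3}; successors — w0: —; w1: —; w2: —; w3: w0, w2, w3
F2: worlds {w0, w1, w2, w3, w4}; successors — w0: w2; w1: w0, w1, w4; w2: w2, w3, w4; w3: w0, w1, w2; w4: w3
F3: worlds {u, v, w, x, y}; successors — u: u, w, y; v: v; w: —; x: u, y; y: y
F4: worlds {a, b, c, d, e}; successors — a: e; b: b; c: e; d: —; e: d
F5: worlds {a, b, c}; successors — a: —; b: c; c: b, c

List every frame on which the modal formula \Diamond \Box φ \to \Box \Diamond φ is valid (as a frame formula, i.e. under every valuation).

Frame correspondent (Sahlqvist): \forall x \forall y \forall z (Rxy \wedge Rxz \to \exists w (Ryw \wedge Rzw)) — i.e. convergence.
F1: fails — Rw3w2 and Rw3w2 but w2 and w2 have no common successor.
F2: fails — Rw1w1 and Rw1w0 but w1 and w0 have no common successor.
F3: fails — Ruw and Ruw but w and w have no common successor.
F4: fails — Red and Red but d and d have no common successor.
F5: holds.
Valid on: F5.

F5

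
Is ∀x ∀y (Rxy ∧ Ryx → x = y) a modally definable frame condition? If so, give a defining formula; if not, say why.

Any modally definable frame class is closed under surjective bounded morphisms.
The 4-cycle (worlds 0,1,2,3 with 0→1→2→3→0) is antisymmetric. Sending even-indexed worlds to s and odd-indexed worlds to t is a surjective bounded morphism onto the two-world frame with s↔t, which is not antisymmetric.
Hence antisymmetry is not modally definable.

Not definable by any modal formula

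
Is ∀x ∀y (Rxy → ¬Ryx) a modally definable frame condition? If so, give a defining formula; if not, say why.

Any modally definable frame class is closed under surjective bounded morphisms.
The 3-cycle (worlds w0,w1,w2 with w0→w1→w2→w0) is asymmetric. Mapping every world to a single reflexive point • is a surjective bounded morphism, and the reflexive point is not asymmetric (R•• but asymmetry requires ¬R••).
Hence asymmetry is not modally definable.

Not modally definable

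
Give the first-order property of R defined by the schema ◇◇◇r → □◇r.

∀x ∀y ∀z ((xR³y ∧ xRz) → ∃w (y = w ∧ zRw))

This is a Sahlqvist (Geach-type) schema ◇^3□^0r → □^1◇^1r.
Minimal-valuation argument: fix x; take any y with xR^3y and any z with xR^1z. Set V(r) to the set of worlds R-reachable from y in exactly 0 steps. Then □^0r holds at y, so the antecedent holds at x; validity forces ◇^1r at z, giving a w with zR^1w and yR^0w.
First-order correspondent: ∀x ∀y ∀z ((xR³y ∧ xRz) → ∃w (y = w ∧ zRw)).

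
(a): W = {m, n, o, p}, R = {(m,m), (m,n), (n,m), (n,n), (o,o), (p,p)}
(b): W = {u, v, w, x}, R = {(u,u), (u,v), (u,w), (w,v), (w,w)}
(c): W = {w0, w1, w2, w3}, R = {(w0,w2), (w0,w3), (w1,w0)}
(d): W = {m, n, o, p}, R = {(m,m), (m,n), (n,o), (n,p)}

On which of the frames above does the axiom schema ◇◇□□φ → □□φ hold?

Frame correspondent (Sahlqvist): ∀x ∀y ∀z ((xR²y ∧ xR²z) → ∃w (yR²w ∧ z = w)) — i.e. a generalized confluence (Geach) condition.
(a): condition met.
(b): fails — uR²v, uR²u but no t with vR²t and u=t.
(c): fails — w1R²w2, w1R²w2 but no w with w2R²w and w2=w.
(d): fails — mR²n, mR²m but no w with nR²w and m=w.
Valid on: (a).

(a)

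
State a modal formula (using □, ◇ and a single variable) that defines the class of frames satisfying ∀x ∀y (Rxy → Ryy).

□(□ψ → ψ)

A defining formula is □(□ψ → ψ) (the T□ axiom).
Suppose □(□ψ→ψ) is valid. Take Rxy and set V(ψ)={w : Ryw}. Then at y, □ψ holds; since □(□ψ→ψ) at x, □ψ→ψ at y, so ψ at y, i.e. Ryy.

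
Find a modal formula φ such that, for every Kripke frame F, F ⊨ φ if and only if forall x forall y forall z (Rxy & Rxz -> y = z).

◇p → □p

This is partial functionality; the standard corresponding axiom is CD: ◇p → □p.
Suppose ◇p→□p is valid. Take Rxy, Rxz and set V(p)={y}. Then ◇p at x, so □p at x, so p at z, i.e. z=y.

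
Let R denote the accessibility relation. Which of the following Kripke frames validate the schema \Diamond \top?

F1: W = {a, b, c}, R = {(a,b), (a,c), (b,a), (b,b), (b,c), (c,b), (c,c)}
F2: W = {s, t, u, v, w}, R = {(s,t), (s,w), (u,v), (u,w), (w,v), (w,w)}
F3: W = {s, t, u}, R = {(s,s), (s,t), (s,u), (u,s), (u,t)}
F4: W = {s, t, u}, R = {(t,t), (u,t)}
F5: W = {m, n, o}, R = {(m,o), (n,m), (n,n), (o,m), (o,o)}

This is the axiom for seriality; its first-order frame correspondent is \forall x \exists y Rxy.
F1: condition met.
F2: fails — world t has no successor.
F3: fails — world t has no successor.
F4: fails — world s has no successor.
F5: condition met.
Valid on: F1, F5.

F1, F5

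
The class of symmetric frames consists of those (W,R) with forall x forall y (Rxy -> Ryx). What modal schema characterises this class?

This is symmetry; the standard corresponding axiom is B: ψ → □◇ψ.
Suppose ψ→□◇ψ is valid. Take Rxy and set V(ψ)={x}. Then ψ at x, so □◇ψ at x, so ◇ψ at y, so some z with Ryz has ψ; z=x, i.e. Ryx.

ψ → □◇ψ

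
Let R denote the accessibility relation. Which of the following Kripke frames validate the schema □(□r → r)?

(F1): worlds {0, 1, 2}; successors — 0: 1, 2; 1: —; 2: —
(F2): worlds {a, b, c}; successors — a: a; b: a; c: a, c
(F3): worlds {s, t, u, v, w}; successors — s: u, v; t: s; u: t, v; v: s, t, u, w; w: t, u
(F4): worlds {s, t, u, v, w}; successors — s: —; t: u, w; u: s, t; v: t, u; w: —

This is the axiom for shift-reflexivity; its first-order frame correspondent is ∀x ∀y (Rxy → Ryy).
(F1): fails — R01 but not R11.
(F2): holds.
(F3): fails — Ruv but not Rvv.
(F4): fails — Rut but not Rtt.
Valid on: (F2).

(F2)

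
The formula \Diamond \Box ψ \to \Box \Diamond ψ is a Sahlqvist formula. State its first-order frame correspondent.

convergence

Suppose ◇□ψ→□◇ψ is valid. Take Rxy, Rxz and set V(ψ)={w : Ryw}. Then □ψ at y so ◇□ψ at x, so □◇ψ at x, so ◇ψ at z, giving w with Rzw and Ryw.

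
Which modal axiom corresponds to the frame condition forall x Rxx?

□r → r

The condition is reflexivity. The T schema □r → r defines it.
Suppose □r→r is valid. At any x set V(r)={w : Rxw}. Then □r holds at x, so r holds at x, i.e. Rxx.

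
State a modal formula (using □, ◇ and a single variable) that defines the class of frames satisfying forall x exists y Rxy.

The condition is seriality. The D schema □ψ → ◇ψ defines it.
Suppose □ψ→◇ψ is valid. At any x set V(ψ)=W. Then □ψ at x, so ◇ψ at x, so x has a successor.

□ψ → ◇ψ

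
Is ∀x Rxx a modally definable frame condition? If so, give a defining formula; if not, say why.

Yes: it is reflexivity, defined by the T schema □r → r.
Suppose □r→r is valid. At any x set V(r)={w : Rxw}. Then □r holds at x, so r holds at x, i.e. Rxx.

Definable; □r → r defines it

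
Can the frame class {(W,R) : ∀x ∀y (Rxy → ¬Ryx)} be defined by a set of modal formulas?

Not definable by any modal formula

If a class were modally definable it would be closed under surjective bounded morphisms (Goldblatt–Thomason).
The 3-cycle (worlds 0,1,2 with 0→1→2→0) is asymmetric. Mapping every world to a single reflexive point • is a surjective bounded morphism, and the reflexive point is not asymmetric (R•• but asymmetry requires ¬R••).
So no modal formula (or set of formulas) defines exactly the asymmetric frames.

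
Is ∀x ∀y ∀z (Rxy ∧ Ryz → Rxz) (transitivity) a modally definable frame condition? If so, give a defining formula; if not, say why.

Yes, by □q → □□q

This is a Sahlqvist condition; the 4 axiom □q → □□q defines it.
Suppose □q→□□q is valid. Take Rxy, Ryz and set V(q)={w : Rxw}. Then □q at x, so □□q at x, so □q at y, so q at z, i.e. Rxz.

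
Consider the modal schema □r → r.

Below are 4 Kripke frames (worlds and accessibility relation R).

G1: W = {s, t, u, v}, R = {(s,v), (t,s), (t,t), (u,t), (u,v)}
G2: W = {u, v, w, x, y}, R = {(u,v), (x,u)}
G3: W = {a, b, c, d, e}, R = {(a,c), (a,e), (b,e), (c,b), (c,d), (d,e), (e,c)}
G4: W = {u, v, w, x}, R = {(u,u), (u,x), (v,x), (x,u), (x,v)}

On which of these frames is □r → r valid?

none

The schema corresponds to reflexivity: ∀x Rxx.
G1: fails — world s does not see itself.
G2: fails — world u does not see itself.
G3: fails — world a does not see itself.
G4: fails — world v does not see itself.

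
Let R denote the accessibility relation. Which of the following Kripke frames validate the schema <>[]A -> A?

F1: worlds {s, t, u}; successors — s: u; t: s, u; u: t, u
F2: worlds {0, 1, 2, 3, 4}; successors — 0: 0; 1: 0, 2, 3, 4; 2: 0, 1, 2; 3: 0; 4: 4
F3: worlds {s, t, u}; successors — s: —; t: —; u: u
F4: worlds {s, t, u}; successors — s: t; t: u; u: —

Frame correspondent (Sahlqvist): forall x forall y (Rxy -> Ryx) — i.e. symmetry.
F1: fails — Rts but not Rst.
F2: fails — R10 but not R01.
F3: condition met.
F4: fails — Rtu but not Rut.

F3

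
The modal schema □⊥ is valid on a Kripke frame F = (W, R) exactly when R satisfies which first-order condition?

□⊥ is valid iff no world has any successor (otherwise □⊥ fails at any world with one).

emptiness of R: ∀x ∀y ¬Rxy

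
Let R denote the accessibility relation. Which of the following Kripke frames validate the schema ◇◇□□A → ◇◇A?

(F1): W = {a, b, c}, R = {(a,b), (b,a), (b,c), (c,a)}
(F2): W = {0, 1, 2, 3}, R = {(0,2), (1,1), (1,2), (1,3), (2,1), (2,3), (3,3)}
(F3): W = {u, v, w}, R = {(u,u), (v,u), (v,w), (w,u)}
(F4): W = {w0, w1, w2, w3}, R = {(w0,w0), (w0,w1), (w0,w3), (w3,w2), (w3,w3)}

This is the axiom for a generalized confluence (Geach) condition; its first-order frame correspondent is ∀x ∀y (xR²y → ∃w (yR²w ∧ xR²w)).
(F1): fails — aR²c but no w with cR²w and aR²w.
(F2): satisfies the condition.
(F3): satisfies the condition.
(F4): fails — w0R²w1 but no w with w1R²w and w0R²w.
Valid on: (F2), (F3).

(F2), (F3)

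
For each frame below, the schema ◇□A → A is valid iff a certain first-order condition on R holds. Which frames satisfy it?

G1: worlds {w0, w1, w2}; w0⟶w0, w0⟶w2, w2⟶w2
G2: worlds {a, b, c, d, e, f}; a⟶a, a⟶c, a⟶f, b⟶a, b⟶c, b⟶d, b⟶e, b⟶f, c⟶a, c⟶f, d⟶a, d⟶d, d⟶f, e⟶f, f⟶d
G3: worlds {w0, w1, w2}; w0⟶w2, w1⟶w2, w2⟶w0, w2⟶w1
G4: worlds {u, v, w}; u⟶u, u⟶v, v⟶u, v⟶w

G3

The schema corresponds to symmetry: ∀x ∀y (Rxy → Ryx).
G1: fails — Rw0w2 but not Rw2w0.
G2: fails — Rbc but not Rcb.
G3: ✓.
G4: fails — Rvw but not Rwv.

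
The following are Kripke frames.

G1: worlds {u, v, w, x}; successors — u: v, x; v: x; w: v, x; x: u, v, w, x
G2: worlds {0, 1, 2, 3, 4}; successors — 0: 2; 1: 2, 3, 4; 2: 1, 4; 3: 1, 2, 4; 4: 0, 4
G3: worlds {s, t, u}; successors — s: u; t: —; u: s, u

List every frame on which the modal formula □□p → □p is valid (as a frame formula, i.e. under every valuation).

G1, G3

This is the axiom for density; its first-order frame correspondent is ∀x ∀y (Rxy → ∃z (Rxz ∧ Rzy)).
G1: holds.
G2: fails — R02 but no z with R0z and Rz2.
G3: holds.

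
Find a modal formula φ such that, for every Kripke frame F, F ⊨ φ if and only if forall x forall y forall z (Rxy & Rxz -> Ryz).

A defining formula is ◇ψ → □◇ψ (the 5 axiom).

◇ψ → □◇ψ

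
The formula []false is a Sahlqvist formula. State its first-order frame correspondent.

emptiness of R

□⊥ is valid iff no world has any successor (otherwise □⊥ fails at any world with one).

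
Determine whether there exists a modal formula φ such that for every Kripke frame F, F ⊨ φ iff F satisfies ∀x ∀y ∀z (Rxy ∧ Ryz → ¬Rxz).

Any modally definable frame class is closed under surjective bounded morphisms.
The 3-cycle (worlds a,b,c with a→b→c→a) is intransitive. Mapping every world to a single reflexive point • is a surjective bounded morphism; the reflexive point is not intransitive (R••∧R•• but R••).
Hence intransitivity is not modally definable.

Not modally definable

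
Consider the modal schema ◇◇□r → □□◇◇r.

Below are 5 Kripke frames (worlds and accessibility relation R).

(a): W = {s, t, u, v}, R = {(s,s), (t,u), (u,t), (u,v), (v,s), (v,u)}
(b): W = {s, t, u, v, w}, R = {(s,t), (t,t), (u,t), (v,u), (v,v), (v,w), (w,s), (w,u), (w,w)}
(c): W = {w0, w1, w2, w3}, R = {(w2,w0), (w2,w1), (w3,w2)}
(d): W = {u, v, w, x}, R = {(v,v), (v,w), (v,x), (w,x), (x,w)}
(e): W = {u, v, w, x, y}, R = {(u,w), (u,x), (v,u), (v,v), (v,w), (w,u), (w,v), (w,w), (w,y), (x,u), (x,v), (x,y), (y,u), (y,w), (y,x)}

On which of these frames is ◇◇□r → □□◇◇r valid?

(e)

The schema corresponds to a generalized confluence (Geach) condition: ∀x ∀y ∀z ((xR²y ∧ xR²z) → ∃w (yRw ∧ zR²w)).
(a): fails — tR²t, tR²t but no w with tRw and tR²w.
(b): fails — vR²v, vR²s but no w* with vRw* and sR²w*.
(c): fails — w3R²w0, w3R²w0 but no w with w0Rw and w0R²w.
(d): fails — vR²w, vR²w but no t with wRt and wR²t.
(e): ✓.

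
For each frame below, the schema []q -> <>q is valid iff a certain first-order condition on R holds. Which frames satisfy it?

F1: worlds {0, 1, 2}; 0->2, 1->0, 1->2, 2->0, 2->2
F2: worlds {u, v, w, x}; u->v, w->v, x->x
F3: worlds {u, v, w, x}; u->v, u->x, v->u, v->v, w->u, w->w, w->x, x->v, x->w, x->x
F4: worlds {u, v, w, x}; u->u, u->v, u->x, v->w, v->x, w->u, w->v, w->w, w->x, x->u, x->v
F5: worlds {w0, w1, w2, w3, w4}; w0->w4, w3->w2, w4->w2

F1, F3, F4

Frame correspondent (Sahlqvist): forall x exists y Rxy — i.e. seriality.
F1: holds.
F2: fails — world v has no successor.
F3: holds.
F4: holds.
F5: fails — world w1 has no successor.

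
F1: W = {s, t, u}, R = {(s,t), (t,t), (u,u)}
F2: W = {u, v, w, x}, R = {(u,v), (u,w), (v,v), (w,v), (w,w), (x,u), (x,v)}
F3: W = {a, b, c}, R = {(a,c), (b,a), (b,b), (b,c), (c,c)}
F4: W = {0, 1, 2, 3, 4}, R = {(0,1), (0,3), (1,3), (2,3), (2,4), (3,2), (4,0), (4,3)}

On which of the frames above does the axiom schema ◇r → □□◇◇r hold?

F1

Frame correspondent (Sahlqvist): ∀x ∀y ∀z ((xRy ∧ xR²z) → ∃w (y = w ∧ zR²w)) — i.e. a generalized confluence (Geach) condition.
F1: satisfies the condition.
F2: fails — uRw, uR²v but no t with w=t and vR²t.
F3: fails — bRa, bR²a but no w with a=w and aR²w.
F4: fails — 0R1, 0R²2 but no w with 1=w and 2R²w.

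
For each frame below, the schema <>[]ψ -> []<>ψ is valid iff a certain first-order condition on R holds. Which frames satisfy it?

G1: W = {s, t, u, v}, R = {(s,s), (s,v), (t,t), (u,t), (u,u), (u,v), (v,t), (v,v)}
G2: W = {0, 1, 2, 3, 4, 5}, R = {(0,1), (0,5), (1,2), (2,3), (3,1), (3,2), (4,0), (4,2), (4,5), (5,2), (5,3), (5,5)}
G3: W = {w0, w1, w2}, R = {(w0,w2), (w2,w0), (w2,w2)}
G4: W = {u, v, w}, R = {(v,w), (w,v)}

G1, G3, G4

Frame correspondent (Sahlqvist): forall x forall y forall z (Rxy & Rxz -> exists w (Ryw & Rzw)) — i.e. convergence.
G1: satisfies the condition.
G2: fails — R32 and R31 but 2 and 1 have no common successor.
G3: satisfies the condition.
G4: satisfies the condition.
Valid on: G1, G3, G4.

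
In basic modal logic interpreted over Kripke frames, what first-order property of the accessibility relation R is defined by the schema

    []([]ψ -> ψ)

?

shift-reflexivity: forall x forall y (Rxy -> Ryy)

Suppose □(□ψ→ψ) is valid. Take Rxy and set V(ψ)={w : Ryw}. Then at y, □ψ holds; since □(□ψ→ψ) at x, □ψ→ψ at y, so ψ at y, i.e. Ryy.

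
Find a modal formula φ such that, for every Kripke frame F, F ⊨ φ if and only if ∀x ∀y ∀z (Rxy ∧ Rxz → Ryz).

◇p → □◇p

A defining formula is ◇p → □◇p (the 5 axiom).
Suppose ◇p→□◇p is valid. Take Rxy, Rxz and set V(p)={y}. Then ◇p at x, so □◇p at x, so ◇p at z, so some w with Rzw has p; w=y, i.e. Rzy. By symmetry of the argument, Ryz.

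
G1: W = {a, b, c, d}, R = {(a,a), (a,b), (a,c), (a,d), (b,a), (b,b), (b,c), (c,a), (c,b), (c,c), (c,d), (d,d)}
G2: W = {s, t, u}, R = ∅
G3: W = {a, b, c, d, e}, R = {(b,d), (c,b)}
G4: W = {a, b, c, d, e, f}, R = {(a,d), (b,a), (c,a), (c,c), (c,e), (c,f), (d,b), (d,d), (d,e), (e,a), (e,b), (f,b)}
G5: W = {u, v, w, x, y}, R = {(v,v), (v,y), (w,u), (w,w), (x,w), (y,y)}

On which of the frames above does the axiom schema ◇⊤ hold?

G1, G4

Frame correspondent (Sahlqvist): ∀x ∃y Rxy — i.e. seriality.
G1: ✓.
G2: fails — world s has no successor.
G3: fails — world a has no successor.
G4: ✓.
G5: fails — world u has no successor.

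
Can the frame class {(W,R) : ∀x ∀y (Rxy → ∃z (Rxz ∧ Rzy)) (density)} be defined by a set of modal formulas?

Yes — defined by □□q → □q

Yes: it is density, defined by the C4 schema □□q → □q.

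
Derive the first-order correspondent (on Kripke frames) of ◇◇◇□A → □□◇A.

This is a Sahlqvist (Geach-type) schema ◇^3□^1A → □^2◇^1A.
First-order correspondent: ∀x ∀y ∀z ((xR³y ∧ xR²z) → ∃w (yRw ∧ zRw)).

∀x ∀y ∀z ((xR³y ∧ xR²z) → ∃w (yRw ∧ zRw))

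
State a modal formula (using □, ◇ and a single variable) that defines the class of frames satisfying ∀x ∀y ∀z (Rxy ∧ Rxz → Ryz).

The condition is the Euclidean property. The 5 schema ◇r → □◇r defines it.
Suppose ◇r→□◇r is valid. Take Rxy, Rxz and set V(r)={y}. Then ◇r at x, so □◇r at x, so ◇r at z, so some w with Rzw has r; w=y, i.e. Rzy. By symmetry of the argument, Ryz.

◇r → □◇r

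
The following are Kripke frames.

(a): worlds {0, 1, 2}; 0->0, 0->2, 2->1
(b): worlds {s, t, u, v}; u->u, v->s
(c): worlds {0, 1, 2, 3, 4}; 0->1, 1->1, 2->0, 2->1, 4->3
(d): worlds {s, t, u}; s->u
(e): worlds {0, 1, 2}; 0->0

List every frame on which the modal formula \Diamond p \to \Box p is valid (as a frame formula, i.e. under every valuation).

(b), (d), (e)

Frame correspondent (Sahlqvist): \forall x \forall y \forall z (Rxy \wedge Rxz \to y = z) — i.e. partial functionality.
(a): fails — 0 sees both 0 and 2.
(b): holds.
(c): fails — 2 sees both 0 and 1.
(d): holds.
(e): holds.
Valid on: (b), (d), (e).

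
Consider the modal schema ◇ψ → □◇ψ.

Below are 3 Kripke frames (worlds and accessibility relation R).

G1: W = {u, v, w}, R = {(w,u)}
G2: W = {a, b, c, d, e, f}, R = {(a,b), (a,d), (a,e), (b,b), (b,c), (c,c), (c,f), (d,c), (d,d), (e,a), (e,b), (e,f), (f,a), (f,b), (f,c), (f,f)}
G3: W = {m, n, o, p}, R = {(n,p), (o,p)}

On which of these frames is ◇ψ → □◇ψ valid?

The schema corresponds to the Euclidean property: ∀x ∀y ∀z (Rxy ∧ Rxz → Ryz).
G1: fails — Rwu and Rwu but not Ruu.
G2: fails — Rab and Rae but not Rbe.
G3: fails — Rnp and Rnp but not Rpp.
Valid on no frame.

none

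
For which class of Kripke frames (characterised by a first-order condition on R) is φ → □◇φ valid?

Symmetry

Suppose φ→□◇φ is valid. Take Rxy and set V(φ)={x}. Then φ at x, so □◇φ at x, so ◇φ at y, so some z with Ryz has φ; z=x, i.e. Ryx.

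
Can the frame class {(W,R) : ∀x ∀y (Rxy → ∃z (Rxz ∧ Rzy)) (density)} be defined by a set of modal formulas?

Yes, by □□p → □p

The condition is density. A defining modal formula is □□p → □p.
Suppose □□p→□p is valid. Take Rxy and set V(p)={w : xR²w}. Then □□p at x, so □p at x, so p at y, i.e. ∃z(Rxz∧Rzy).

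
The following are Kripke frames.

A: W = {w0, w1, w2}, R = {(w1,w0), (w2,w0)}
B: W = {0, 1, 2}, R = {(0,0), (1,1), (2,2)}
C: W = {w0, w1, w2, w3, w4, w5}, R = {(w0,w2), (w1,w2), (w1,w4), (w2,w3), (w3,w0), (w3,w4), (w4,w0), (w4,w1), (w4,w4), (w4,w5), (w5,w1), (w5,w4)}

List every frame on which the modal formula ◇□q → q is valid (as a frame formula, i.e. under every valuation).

B

Frame correspondent (Sahlqvist): ∀x ∀y (Rxy → Ryx) — i.e. symmetry.
A: fails — Rw1w0 but not Rw0w1.
B: holds.
C: fails — Rw1w2 but not Rw2w1.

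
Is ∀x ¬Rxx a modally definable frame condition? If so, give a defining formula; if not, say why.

Not modally definable

If a class were modally definable it would be closed under surjective bounded morphisms (Goldblatt–Thomason).
The 4-cycle (worlds a,b,c,d with a→b→c→d→a) is irreflexive, and the map sending every world to a single reflexive point • is a surjective bounded morphism (forth: every edge maps to (•,•); back: every world has a successor). So any modal formula valid on the 4-cycle is also valid on the reflexive point, which is not irreflexive.
Hence irreflexivity is not modally definable.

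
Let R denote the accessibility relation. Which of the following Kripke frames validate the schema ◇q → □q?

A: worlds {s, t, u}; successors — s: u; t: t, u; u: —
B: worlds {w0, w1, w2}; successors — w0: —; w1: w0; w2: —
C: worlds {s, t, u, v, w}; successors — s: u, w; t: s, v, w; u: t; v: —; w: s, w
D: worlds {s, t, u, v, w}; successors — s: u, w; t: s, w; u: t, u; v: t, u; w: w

This is the axiom for partial functionality; its first-order frame correspondent is ∀x ∀y ∀z (Rxy ∧ Rxz → y = z).
A: fails — t sees both t and u.
B: condition met.
C: fails — s sees both u and w.
D: fails — s sees both u and w.

B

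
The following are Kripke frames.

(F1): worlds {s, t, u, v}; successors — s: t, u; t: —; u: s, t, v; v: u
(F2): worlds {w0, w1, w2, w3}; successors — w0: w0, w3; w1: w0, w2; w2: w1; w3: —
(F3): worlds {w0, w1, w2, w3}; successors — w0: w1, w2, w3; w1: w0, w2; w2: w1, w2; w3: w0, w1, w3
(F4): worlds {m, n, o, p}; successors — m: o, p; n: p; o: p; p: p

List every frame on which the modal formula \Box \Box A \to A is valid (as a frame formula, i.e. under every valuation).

Frame correspondent (Sahlqvist): \forall x \exists w (x R^2 w \wedge x = w) — i.e. a generalized confluence (Geach) condition.
(F1): fails — at t but no w with tR²w and t=w.
(F2): fails — at w3 but no w with w3R²w and w3=w.
(F3): holds.
(F4): fails — at m but no w with mR²w and m=w.
Valid on: (F3).

(F3)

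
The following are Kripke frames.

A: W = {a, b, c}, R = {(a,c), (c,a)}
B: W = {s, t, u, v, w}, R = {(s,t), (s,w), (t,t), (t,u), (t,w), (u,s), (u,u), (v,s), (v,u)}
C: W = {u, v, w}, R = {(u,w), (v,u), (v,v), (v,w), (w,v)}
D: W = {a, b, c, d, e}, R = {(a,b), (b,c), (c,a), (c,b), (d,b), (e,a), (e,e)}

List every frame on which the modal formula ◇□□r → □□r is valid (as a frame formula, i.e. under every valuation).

none

Frame correspondent (Sahlqvist): ∀x ∀y ∀z ((xRy ∧ xR²z) → ∃w (yR²w ∧ z = w)) — i.e. a generalized confluence (Geach) condition.
A: fails — aRc, aR²a but no w with cR²w and a=w.
B: fails — sRw, sR²t but no w* with wR²w* and t=w*.
C: fails — vRu, vR²u but no t with uR²t and u=t.
D: fails — aRb, aR²c but no w with bR²w and c=w.
Valid on no frame.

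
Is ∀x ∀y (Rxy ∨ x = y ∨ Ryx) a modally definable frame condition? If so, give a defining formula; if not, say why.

Any modally definable frame class is closed under disjoint unions.
Take 2 disjoint single-world reflexive frames: each is trivially connected, but their disjoint union has 2 worlds with no edge between distinct components, so it is not connected.
Hence connectedness of R is not modally definable.

No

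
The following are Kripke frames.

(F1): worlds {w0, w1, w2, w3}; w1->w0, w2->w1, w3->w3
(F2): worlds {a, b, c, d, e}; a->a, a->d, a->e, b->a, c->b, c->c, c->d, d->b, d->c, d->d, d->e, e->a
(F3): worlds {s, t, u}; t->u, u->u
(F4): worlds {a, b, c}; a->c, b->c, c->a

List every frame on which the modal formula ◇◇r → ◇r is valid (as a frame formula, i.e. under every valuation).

(F3)

Frame correspondent (Sahlqvist): ∀x ∀y ∀z (Rxy ∧ Ryz → Rxz) — i.e. transitivity.
(F1): fails — Rw2w1 and Rw1w0 but not Rw2w0.
(F2): fails — Rcd and Rde but not Rce.
(F3): condition met.
(F4): fails — Rac and Rca but not Raa.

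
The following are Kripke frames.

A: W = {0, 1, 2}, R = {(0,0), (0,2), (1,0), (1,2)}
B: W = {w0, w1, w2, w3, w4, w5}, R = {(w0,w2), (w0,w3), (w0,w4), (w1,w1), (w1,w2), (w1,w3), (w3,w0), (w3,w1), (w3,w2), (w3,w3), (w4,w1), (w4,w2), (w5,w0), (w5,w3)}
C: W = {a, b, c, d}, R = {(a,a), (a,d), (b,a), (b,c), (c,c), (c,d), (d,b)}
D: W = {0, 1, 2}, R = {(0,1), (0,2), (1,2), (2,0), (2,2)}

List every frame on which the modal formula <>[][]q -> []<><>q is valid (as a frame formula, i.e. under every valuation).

Frame correspondent (Sahlqvist): forall x forall y forall z ((xRy & xRz) -> exists w (y R^2 w & z R^2 w)) — i.e. a generalized confluence (Geach) condition.
A: fails — 0R0, 0R2 but no w with 0R²w and 2R²w.
B: fails — w0Rw2, w0Rw2 but no w with w2R²w and w2R²w.
C: satisfies the condition.
D: satisfies the condition.

C, D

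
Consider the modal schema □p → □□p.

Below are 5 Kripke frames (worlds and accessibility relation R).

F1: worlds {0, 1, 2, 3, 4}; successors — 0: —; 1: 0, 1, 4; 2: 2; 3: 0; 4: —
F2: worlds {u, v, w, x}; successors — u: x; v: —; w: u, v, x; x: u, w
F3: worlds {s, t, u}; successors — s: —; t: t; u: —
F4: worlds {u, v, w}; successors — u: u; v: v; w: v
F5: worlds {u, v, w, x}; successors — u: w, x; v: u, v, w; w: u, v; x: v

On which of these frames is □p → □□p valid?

Frame correspondent (Sahlqvist): ∀x ∀y ∀z (Rxy ∧ Ryz → Rxz) — i.e. transitivity.
F1: satisfies the condition.
F2: fails — Rxw and Rwx but not Rxx.
F3: satisfies the condition.
F4: satisfies the condition.
F5: fails — Ruw and Rwu but not Ruu.
Valid on: F1, F3, F4.

F1, F3, F4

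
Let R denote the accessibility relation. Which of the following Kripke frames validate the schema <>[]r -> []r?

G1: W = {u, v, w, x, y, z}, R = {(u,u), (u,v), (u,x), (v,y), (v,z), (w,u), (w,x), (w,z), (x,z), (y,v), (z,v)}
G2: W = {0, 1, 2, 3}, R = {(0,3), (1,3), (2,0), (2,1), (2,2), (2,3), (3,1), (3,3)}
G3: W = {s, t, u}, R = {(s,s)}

This is the axiom for the Euclidean property; its first-order frame correspondent is forall x forall y forall z (Rxy & Rxz -> Ryz).
G1: fails — Ruv and Ruv but not Rvv.
G2: fails — R23 and R20 but not R30.
G3: holds.
Valid on: G3.

G3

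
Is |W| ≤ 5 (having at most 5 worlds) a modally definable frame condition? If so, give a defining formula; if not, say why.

No — not modally definable

Any modally definable frame class is closed under disjoint unions.
Any modal formula valid on each of 6 disjoint one-world frames is valid on their disjoint union (validity is preserved under disjoint unions). Each one-world frame has |W|=1≤5, but the union has |W|=6.
So no modal formula (or set of formulas) defines exactly the |W|≤5 frames.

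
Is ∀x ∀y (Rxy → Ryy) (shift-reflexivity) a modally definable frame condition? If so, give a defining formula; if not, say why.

The condition is shift-reflexivity. A defining modal formula is □(□r → r).
Suppose □(□r→r) is valid. Take Rxy and set V(r)={w : Ryw}. Then at y, □r holds; since □(□r→r) at x, □r→r at y, so r at y, i.e. Ryy.

Definable; □(□r → r) defines it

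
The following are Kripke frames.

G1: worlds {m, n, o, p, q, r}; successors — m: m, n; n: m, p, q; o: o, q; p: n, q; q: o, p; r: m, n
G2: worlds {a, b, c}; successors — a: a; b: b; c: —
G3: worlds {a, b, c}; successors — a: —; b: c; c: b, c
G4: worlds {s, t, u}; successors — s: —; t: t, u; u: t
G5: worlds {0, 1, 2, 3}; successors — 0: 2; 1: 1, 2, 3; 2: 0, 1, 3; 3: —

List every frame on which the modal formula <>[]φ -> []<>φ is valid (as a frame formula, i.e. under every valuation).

G2, G3, G4

The schema corresponds to convergence: forall x forall y forall z (Rxy & Rxz -> exists w (Ryw & Rzw)).
G1: fails — Rnq and Rnm but q and m have no common successor.
G2: condition met.
G3: condition met.
G4: condition met.
G5: fails — R12 and R13 but 2 and 3 have no common successor.
Valid on: G2, G3, G4.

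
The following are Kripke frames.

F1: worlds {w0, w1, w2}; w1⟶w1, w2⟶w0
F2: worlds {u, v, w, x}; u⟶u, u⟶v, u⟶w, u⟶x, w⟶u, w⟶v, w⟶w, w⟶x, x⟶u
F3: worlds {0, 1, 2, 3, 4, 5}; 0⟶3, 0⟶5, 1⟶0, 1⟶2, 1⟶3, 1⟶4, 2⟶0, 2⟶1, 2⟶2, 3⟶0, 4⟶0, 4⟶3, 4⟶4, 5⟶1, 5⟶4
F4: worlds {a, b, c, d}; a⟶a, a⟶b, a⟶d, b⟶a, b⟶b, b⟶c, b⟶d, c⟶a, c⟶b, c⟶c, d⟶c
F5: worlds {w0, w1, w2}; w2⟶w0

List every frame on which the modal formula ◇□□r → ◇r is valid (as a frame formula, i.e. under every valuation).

F3, F4

Frame correspondent (Sahlqvist): ∀x ∀y (xRy → ∃w (yR²w ∧ xRw)) — i.e. a generalized confluence (Geach) condition.
F1: fails — w2Rw0 but no w with w0R²w and w2Rw.
F2: fails — uRv but no t with vR²t and uRt.
F3: holds.
F4: holds.
F5: fails — w2Rw0 but no w with w0R²w and w2Rw.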